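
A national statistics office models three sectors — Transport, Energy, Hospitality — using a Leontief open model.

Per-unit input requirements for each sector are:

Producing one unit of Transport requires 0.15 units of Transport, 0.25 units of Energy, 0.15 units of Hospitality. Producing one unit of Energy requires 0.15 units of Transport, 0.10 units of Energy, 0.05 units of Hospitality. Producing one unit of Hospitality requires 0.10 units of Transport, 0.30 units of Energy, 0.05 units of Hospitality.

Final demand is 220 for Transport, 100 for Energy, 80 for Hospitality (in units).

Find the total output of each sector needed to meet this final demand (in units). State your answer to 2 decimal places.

I − A =
  [   0.85    -0.15    -0.10]
  [  -0.25     0.90    -0.30]
  [  -0.15    -0.05     0.95]
Cofactors of I−A, C_ij = (−1)^(i+j)·(minor ij) (rows/columns in the sector order above):
  C_11 = (0.90)(0.95) − (-0.30)(-0.05) = 0.8400
  C_12 = −[(-0.25)(0.95) − (-0.30)(-0.15)] = 0.2825
  C_13 = (-0.25)(-0.05) − (0.90)(-0.15) = 0.1475
  C_21 = −[(-0.15)(0.95) − (-0.10)(-0.05)] = 0.1475
  C_22 = (0.85)(0.95) − (-0.10)(-0.15) = 0.7925
  C_23 = −[(0.85)(-0.05) − (-0.15)(-0.15)] = 0.0650
  C_31 = (-0.15)(-0.30) − (-0.10)(0.90) = 0.1350
  C_32 = −[(0.85)(-0.30) − (-0.10)(-0.25)] = 0.2800
  C_33 = (0.85)(0.90) − (-0.15)(-0.25) = 0.7275
det(I−A) = Σ_j (I−A)_1j·C_1j = (0.85)(0.8400) + (-0.15)(0.2825) + (-0.10)(0.1475) = 0.656875
adj(I−A) = Cᵀ =
  [ 0.8400   0.1475   0.1350]
  [ 0.2825   0.7925   0.2800]
  [ 0.1475   0.0650   0.7275]
(I − A)⁻¹ = adj(I−A) / det(I−A) ≈
  [   1.2788     0.2245     0.2055]
  [   0.4301     1.2065     0.4263]
  [   0.2245     0.0990     1.1075]
x = (I − A)⁻¹ d = adj(I−A)·d / det(I−A), with det(I−A) = 0.656875:
  x_1 = (0.8400·220 + 0.1475·100 + 0.1350·80) / 0.656875 = 210.35 / 0.656875 ≈ 320.23
  x_2 = (0.2825·220 + 0.7925·100 + 0.2800·80) / 0.656875 = 163.80 / 0.656875 ≈ 249.36
  x_3 = (0.1475·220 + 0.0650·100 + 0.7275·80) / 0.656875 = 97.15 / 0.656875 ≈ 147.90

x_1 = 320.23, x_2 = 249.36, x_3 = 147.90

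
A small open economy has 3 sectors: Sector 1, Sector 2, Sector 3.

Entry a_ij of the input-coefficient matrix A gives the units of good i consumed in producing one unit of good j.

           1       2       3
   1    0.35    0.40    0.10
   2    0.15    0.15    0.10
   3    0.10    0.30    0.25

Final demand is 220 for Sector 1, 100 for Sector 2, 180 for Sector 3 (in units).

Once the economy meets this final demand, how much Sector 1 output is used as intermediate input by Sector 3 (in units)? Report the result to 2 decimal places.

I − A =
  [   0.65    -0.40    -0.10]
  [  -0.15     0.85    -0.10]
  [  -0.10    -0.30     0.75]
Cofactors of I−A, C_ij = (−1)^(i+j)·(minor ij) (rows/columns in the sector order above):
  C_11 = (0.85)(0.75) − (-0.10)(-0.30) = 0.6075
  C_12 = −[(-0.15)(0.75) − (-0.10)(-0.10)] = 0.1225
  C_13 = (-0.15)(-0.30) − (0.85)(-0.10) = 0.1300
  C_21 = −[(-0.40)(0.75) − (-0.10)(-0.30)] = 0.3300
  C_22 = (0.65)(0.75) − (-0.10)(-0.10) = 0.4775
  C_23 = −[(0.65)(-0.30) − (-0.40)(-0.10)] = 0.2350
  C_31 = (-0.40)(-0.10) − (-0.10)(0.85) = 0.1250
  C_32 = −[(0.65)(-0.10) − (-0.10)(-0.15)] = 0.0800
  C_33 = (0.65)(0.85) − (-0.40)(-0.15) = 0.4925
det(I−A) = Σ_j (I−A)_1j·C_1j = (0.65)(0.6075) + (-0.40)(0.1225) + (-0.10)(0.1300) = 0.332875
adj(I−A) = Cᵀ =
  [ 0.6075   0.3300   0.1250]
  [ 0.1225   0.4775   0.0800]
  [ 0.1300   0.2350   0.4925]
(I − A)⁻¹ = adj(I−A) / det(I−A) ≈
  [   1.8250     0.9914     0.3755]
  [   0.3680     1.4345     0.2403]
  [   0.3905     0.7060     1.4795]
First solve x = (I − A)⁻¹ d = adj(I−A)·d / det(I−A); in particular x_3 = (0.1300·220 + 0.2350·100 + 0.4925·180) / 0.332875 = 140.75 / 0.332875 ≈ 422.8314.
Intermediate flow from 1 to 3: z_13 = a_13 · x_3 = 0.10 × 140.75 / 0.332875 = 14.075 / 0.332875 ≈ 42.28.

z_13 = 42.28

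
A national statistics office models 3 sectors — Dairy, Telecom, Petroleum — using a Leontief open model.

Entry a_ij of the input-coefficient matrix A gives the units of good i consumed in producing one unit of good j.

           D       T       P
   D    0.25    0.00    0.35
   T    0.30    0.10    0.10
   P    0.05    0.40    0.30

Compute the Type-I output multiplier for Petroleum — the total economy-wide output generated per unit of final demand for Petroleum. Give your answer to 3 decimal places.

m_P = 3.041

I − A =
  [   0.75     0.00    -0.35]
  [  -0.30     0.90    -0.10]
  [  -0.05    -0.40     0.70]
Cofactors of I−A, C_ij = (−1)^(i+j)·(minor ij) (rows/columns in the sector order above):
  C_11 = (0.90)(0.70) − (-0.10)(-0.40) = 0.5900
  C_12 = −[(-0.30)(0.70) − (-0.10)(-0.05)] = 0.2150
  C_13 = (-0.30)(-0.40) − (0.90)(-0.05) = 0.1650
  C_21 = −[(0.00)(0.70) − (-0.35)(-0.40)] = 0.1400
  C_22 = (0.75)(0.70) − (-0.35)(-0.05) = 0.5075
  C_23 = −[(0.75)(-0.40) − (0.00)(-0.05)] = 0.3000
  C_31 = (0.00)(-0.10) − (-0.35)(0.90) = 0.3150
  C_32 = −[(0.75)(-0.10) − (-0.35)(-0.30)] = 0.1800
  C_33 = (0.75)(0.90) − (0.00)(-0.30) = 0.6750
det(I−A) = Σ_j (I−A)_1j·C_1j = (0.75)(0.5900) + (0.00)(0.2150) + (-0.35)(0.1650) = 0.38475
adj(I−A) = Cᵀ =
  [ 0.5900   0.1400   0.3150]
  [ 0.2150   0.5075   0.1800]
  [ 0.1650   0.3000   0.6750]
(I − A)⁻¹ = adj(I−A) / det(I−A) ≈
  [   1.5335     0.3639     0.8187]
  [   0.5588     1.3190     0.4678]
  [   0.4288     0.7797     1.7544]
The output multiplier for sector j is the column-j sum of the Leontief inverse (I − A)⁻¹ = adj(I−A) / det(I−A).
Column P of adj(I−A): (0.3150, 0.1800, 0.6750); det(I−A) = 0.38475.
m_P = (0.3150 + 0.1800 + 0.6750) / 0.38475 = 1.17 / 0.38475 ≈ 3.041.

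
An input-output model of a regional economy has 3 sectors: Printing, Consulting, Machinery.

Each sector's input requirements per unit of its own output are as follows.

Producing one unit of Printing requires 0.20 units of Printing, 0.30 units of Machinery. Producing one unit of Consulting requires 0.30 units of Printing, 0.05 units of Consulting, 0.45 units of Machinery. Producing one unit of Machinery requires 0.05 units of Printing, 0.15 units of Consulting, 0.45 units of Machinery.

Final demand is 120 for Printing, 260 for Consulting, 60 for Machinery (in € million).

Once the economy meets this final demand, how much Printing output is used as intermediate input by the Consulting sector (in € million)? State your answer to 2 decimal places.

I − A =
  [   0.80    -0.30    -0.05]
  [   0.00     0.95    -0.15]
  [  -0.30    -0.45     0.55]
Cofactors of I−A, C_ij = (−1)^(i+j)·(minor ij) (rows/columns in the sector order above):
  C_11 = (0.95)(0.55) − (-0.15)(-0.45) = 0.4550
  C_12 = −[(0.00)(0.55) − (-0.15)(-0.30)] = 0.0450
  C_13 = (0.00)(-0.45) − (0.95)(-0.30) = 0.2850
  C_21 = −[(-0.30)(0.55) − (-0.05)(-0.45)] = 0.1875
  C_22 = (0.80)(0.55) − (-0.05)(-0.30) = 0.4250
  C_23 = −[(0.80)(-0.45) − (-0.30)(-0.30)] = 0.4500
  C_31 = (-0.30)(-0.15) − (-0.05)(0.95) = 0.0925
  C_32 = −[(0.80)(-0.15) − (-0.05)(0.00)] = 0.1200
  C_33 = (0.80)(0.95) − (-0.30)(0.00) = 0.7600
det(I−A) = Σ_j (I−A)_1j·C_1j = (0.80)(0.4550) + (-0.30)(0.0450) + (-0.05)(0.2850) = 0.33625
adj(I−A) = Cᵀ =
  [ 0.4550   0.1875   0.0925]
  [ 0.0450   0.4250   0.1200]
  [ 0.2850   0.4500   0.7600]
(I − A)⁻¹ = adj(I−A) / det(I−A) ≈
  [   1.3532     0.5576     0.2751]
  [   0.1338     1.2639     0.3569]
  [   0.8476     1.3383     2.2602]
First solve x = (I − A)⁻¹ d = adj(I−A)·d / det(I−A); in particular x_C = (0.0450·120 + 0.4250·260 + 0.1200·60) / 0.33625 = 123.10 / 0.33625 ≈ 366.0967.
Intermediate flow from P to C: z_PC = a_PC · x_C = 0.30 × 123.10 / 0.33625 = 36.93 / 0.33625 ≈ 109.83.

z_PC = 109.83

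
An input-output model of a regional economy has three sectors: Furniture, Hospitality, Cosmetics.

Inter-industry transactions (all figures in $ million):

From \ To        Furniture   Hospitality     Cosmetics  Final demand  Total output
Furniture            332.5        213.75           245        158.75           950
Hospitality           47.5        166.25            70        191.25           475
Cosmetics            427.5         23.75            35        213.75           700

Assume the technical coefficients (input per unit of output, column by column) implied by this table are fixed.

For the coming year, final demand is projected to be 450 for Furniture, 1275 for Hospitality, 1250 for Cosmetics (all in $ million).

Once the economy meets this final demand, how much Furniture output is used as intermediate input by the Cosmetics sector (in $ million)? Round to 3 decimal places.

Technical coefficients a_ij = z_ij / X_j:
  a_11 = 332.5/950 = 0.35, a_21 = 47.5/950 = 0.05, a_31 = 427.5/950 = 0.45
  a_12 = 213.75/475 = 0.45, a_22 = 166.25/475 = 0.35, a_32 = 23.75/475 = 0.05
  a_13 = 245/700 = 0.35, a_23 = 70/700 = 0.10, a_33 = 35/700 = 0.05
I − A =
  [   0.65    -0.45    -0.35]
  [  -0.05     0.65    -0.10]
  [  -0.45    -0.05     0.95]
Cofactors of I−A, C_ij = (−1)^(i+j)·(minor ij) (rows/columns in the sector order above):
  C_11 = (0.65)(0.95) − (-0.10)(-0.05) = 0.6125
  C_12 = −[(-0.05)(0.95) − (-0.10)(-0.45)] = 0.0925
  C_13 = (-0.05)(-0.05) − (0.65)(-0.45) = 0.2950
  C_21 = −[(-0.45)(0.95) − (-0.35)(-0.05)] = 0.4450
  C_22 = (0.65)(0.95) − (-0.35)(-0.45) = 0.4600
  C_23 = −[(0.65)(-0.05) − (-0.45)(-0.45)] = 0.2350
  C_31 = (-0.45)(-0.10) − (-0.35)(0.65) = 0.2725
  C_32 = −[(0.65)(-0.10) − (-0.35)(-0.05)] = 0.0825
  C_33 = (0.65)(0.65) − (-0.45)(-0.05) = 0.4000
det(I−A) = Σ_j (I−A)_1j·C_1j = (0.65)(0.6125) + (-0.45)(0.0925) + (-0.35)(0.2950) = 0.25325
adj(I−A) = Cᵀ =
  [ 0.6125   0.4450   0.2725]
  [ 0.0925   0.4600   0.0825]
  [ 0.2950   0.2350   0.4000]
(I − A)⁻¹ = adj(I−A) / det(I−A) ≈
  [   2.4186     1.7572     1.0760]
  [   0.3653     1.8164     0.3258]
  [   1.1649     0.9279     1.5795]
First solve x = (I − A)⁻¹ d = adj(I−A)·d / det(I−A); in particular x_3 = (0.2950·450 + 0.2350·1275 + 0.4000·1250) / 0.25325 = 932.375 / 0.25325 ≈ 3681.63870.
Intermediate flow from 1 to 3: z_13 = a_13 · x_3 = 0.35 × 932.375 / 0.25325 = 326.33125 / 0.25325 ≈ 1288.574.

z_13 = 1288.574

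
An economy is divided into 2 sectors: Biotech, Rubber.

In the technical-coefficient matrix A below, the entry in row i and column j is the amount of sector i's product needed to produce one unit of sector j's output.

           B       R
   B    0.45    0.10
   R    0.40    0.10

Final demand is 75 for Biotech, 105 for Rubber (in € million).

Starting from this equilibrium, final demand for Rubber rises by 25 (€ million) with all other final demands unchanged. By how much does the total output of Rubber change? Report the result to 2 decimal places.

Δx_R = 30.22

I − A =
  [   0.55    -0.10]
  [  -0.40     0.90]
det(I−A) = (0.55)(0.90) − (-0.10)(-0.40) = 0.4550
adj(I−A) = [[0.90, 0.10], [0.40, 0.55]]
(I − A)⁻¹ = adj(I−A) / det(I−A) ≈
  [   1.9780     0.2198]
  [   0.8791     1.2088]
Δx = (I − A)⁻¹ Δd with Δd having +25 in the Rubber component and 0 elsewhere.
So Δx_R = L_RR · (+25), where L_RR = adj(I−A)_RR / det(I−A) = 0.55 / 0.4550.
Δx_R = 0.55 × (+25) / 0.4550 = 13.75 / 0.4550 ≈ 30.22.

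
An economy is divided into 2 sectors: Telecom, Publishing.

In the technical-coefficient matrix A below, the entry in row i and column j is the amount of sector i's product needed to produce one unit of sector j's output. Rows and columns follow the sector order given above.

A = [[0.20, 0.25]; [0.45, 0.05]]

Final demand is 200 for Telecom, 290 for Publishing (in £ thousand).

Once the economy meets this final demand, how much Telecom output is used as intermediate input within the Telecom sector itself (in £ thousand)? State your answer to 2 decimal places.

z_11 = 81.08

I − A =
  [   0.80    -0.25]
  [  -0.45     0.95]
det(I−A) = (0.80)(0.95) − (-0.25)(-0.45) = 0.6475
adj(I−A) = [[0.95, 0.25], [0.45, 0.80]]
(I − A)⁻¹ = adj(I−A) / det(I−A) ≈
  [   1.4672     0.3861]
  [   0.6950     1.2355]
First solve x = (I − A)⁻¹ d = adj(I−A)·d / det(I−A); in particular x_1 = (0.95·200 + 0.25·290) / 0.6475 = 262.50 / 0.6475 ≈ 405.4054.
Intermediate flow from 1 to 1: z_11 = a_11 · x_1 = 0.20 × 262.50 / 0.6475 = 52.50 / 0.6475 ≈ 81.08.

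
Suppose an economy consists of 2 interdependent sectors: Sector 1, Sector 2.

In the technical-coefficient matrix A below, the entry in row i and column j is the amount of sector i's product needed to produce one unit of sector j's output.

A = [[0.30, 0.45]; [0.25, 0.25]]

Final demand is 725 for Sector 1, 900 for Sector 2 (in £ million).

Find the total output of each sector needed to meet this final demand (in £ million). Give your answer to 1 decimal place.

x_1 = 2300.0, x_2 = 1966.7

I − A =
  [   0.70    -0.45]
  [  -0.25     0.75]
det(I−A) = (0.70)(0.75) − (-0.45)(-0.25) = 0.4125
adj(I−A) = [[0.75, 0.45], [0.25, 0.70]]
(I − A)⁻¹ = adj(I−A) / det(I−A) ≈
  [   1.8182     1.0909]
  [   0.6061     1.6970]
x = (I − A)⁻¹ d = adj(I−A)·d / det(I−A), with det(I−A) = 0.4125:
  x_1 = (0.75·725 + 0.45·900) / 0.4125 = 948.75 / 0.4125 = 2300.0
  x_2 = (0.25·725 + 0.70·900) / 0.4125 = 811.25 / 0.4125 ≈ 1966.7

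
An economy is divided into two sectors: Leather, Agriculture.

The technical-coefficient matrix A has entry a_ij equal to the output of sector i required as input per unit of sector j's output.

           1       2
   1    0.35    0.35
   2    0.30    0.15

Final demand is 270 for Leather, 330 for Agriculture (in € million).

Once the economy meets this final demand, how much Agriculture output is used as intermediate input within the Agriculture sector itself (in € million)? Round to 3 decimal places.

z_22 = 99.050

I − A =
  [   0.65    -0.35]
  [  -0.30     0.85]
det(I−A) = (0.65)(0.85) − (-0.35)(-0.30) = 0.4475
adj(I−A) = [[0.85, 0.35], [0.30, 0.65]]
(I − A)⁻¹ = adj(I−A) / det(I−A) ≈
  [   1.8994     0.7821]
  [   0.6704     1.4525]
First solve x = (I − A)⁻¹ d = adj(I−A)·d / det(I−A); in particular x_2 = (0.30·270 + 0.65·330) / 0.4475 = 295.50 / 0.4475 ≈ 660.33520.
Intermediate flow from 2 to 2: z_22 = a_22 · x_2 = 0.15 × 295.50 / 0.4475 = 44.325 / 0.4475 ≈ 99.050.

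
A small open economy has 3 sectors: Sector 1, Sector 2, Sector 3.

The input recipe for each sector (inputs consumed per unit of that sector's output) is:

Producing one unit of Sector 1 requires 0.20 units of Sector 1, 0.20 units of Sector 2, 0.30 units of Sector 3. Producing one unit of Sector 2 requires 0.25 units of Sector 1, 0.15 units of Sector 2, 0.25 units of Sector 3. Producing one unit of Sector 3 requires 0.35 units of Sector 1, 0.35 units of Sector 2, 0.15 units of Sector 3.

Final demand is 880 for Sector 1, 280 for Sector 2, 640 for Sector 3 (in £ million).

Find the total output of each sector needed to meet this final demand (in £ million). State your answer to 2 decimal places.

x_1 = 2674.29, x_2 = 1885.71, x_3 = 2251.43

I − A =
  [   0.80    -0.25    -0.35]
  [  -0.20     0.85    -0.35]
  [  -0.30    -0.25     0.85]
Cofactors of I−A, C_ij = (−1)^(i+j)·(minor ij) (rows/columns in the sector order above):
  C_11 = (0.85)(0.85) − (-0.35)(-0.25) = 0.6350
  C_12 = −[(-0.20)(0.85) − (-0.35)(-0.30)] = 0.2750
  C_13 = (-0.20)(-0.25) − (0.85)(-0.30) = 0.3050
  C_21 = −[(-0.25)(0.85) − (-0.35)(-0.25)] = 0.3000
  C_22 = (0.80)(0.85) − (-0.35)(-0.30) = 0.5750
  C_23 = −[(0.80)(-0.25) − (-0.25)(-0.30)] = 0.2750
  C_31 = (-0.25)(-0.35) − (-0.35)(0.85) = 0.3850
  C_32 = −[(0.80)(-0.35) − (-0.35)(-0.20)] = 0.3500
  C_33 = (0.80)(0.85) − (-0.25)(-0.20) = 0.6300
det(I−A) = Σ_j (I−A)_1j·C_1j = (0.80)(0.6350) + (-0.25)(0.2750) + (-0.35)(0.3050) = 0.3325
adj(I−A) = Cᵀ =
  [ 0.6350   0.3000   0.3850]
  [ 0.2750   0.5750   0.3500]
  [ 0.3050   0.2750   0.6300]
(I − A)⁻¹ = adj(I−A) / det(I−A) ≈
  [   1.9098     0.9023     1.1579]
  [   0.8271     1.7293     1.0526]
  [   0.9173     0.8271     1.8947]
x = (I − A)⁻¹ d = adj(I−A)·d / det(I−A), with det(I−A) = 0.3325:
  x_1 = (0.6350·880 + 0.3000·280 + 0.3850·640) / 0.3325 = 889.20 / 0.3325 ≈ 2674.29
  x_2 = (0.2750·880 + 0.5750·280 + 0.3500·640) / 0.3325 = 627.00 / 0.3325 ≈ 1885.71
  x_3 = (0.3050·880 + 0.2750·280 + 0.6300·640) / 0.3325 = 748.60 / 0.3325 ≈ 2251.43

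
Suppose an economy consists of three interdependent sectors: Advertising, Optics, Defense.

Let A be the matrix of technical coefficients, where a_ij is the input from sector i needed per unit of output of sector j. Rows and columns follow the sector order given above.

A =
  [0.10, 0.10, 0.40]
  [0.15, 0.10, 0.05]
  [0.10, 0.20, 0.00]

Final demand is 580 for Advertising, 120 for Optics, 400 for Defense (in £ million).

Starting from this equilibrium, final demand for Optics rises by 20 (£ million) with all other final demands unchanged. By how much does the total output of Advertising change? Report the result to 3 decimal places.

I − A =
  [   0.90    -0.10    -0.40]
  [  -0.15     0.90    -0.05]
  [  -0.10    -0.20     1.00]
Cofactors of I−A, C_ij = (−1)^(i+j)·(minor ij) (rows/columns in the sector order above):
  C_11 = (0.90)(1.00) − (-0.05)(-0.20) = 0.8900
  C_12 = −[(-0.15)(1.00) − (-0.05)(-0.10)] = 0.1550
  C_13 = (-0.15)(-0.20) − (0.90)(-0.10) = 0.1200
  C_21 = −[(-0.10)(1.00) − (-0.40)(-0.20)] = 0.1800
  C_22 = (0.90)(1.00) − (-0.40)(-0.10) = 0.8600
  C_23 = −[(0.90)(-0.20) − (-0.10)(-0.10)] = 0.1900
  C_31 = (-0.10)(-0.05) − (-0.40)(0.90) = 0.3650
  C_32 = −[(0.90)(-0.05) − (-0.40)(-0.15)] = 0.1050
  C_33 = (0.90)(0.90) − (-0.10)(-0.15) = 0.7950
det(I−A) = Σ_j (I−A)_1j·C_1j = (0.90)(0.8900) + (-0.10)(0.1550) + (-0.40)(0.1200) = 0.7375
adj(I−A) = Cᵀ =
  [ 0.8900   0.1800   0.3650]
  [ 0.1550   0.8600   0.1050]
  [ 0.1200   0.1900   0.7950]
(I − A)⁻¹ = adj(I−A) / det(I−A) ≈
  [   1.2068     0.2441     0.4949]
  [   0.2102     1.1661     0.1424]
  [   0.1627     0.2576     1.0780]
Δx = (I − A)⁻¹ Δd with Δd having +20 in the Optics component and 0 elsewhere.
So Δx_1 = L_12 · (+20), where L_12 = adj(I−A)_12 / det(I−A) = 0.1800 / 0.7375.
Δx_1 = 0.1800 × (+20) / 0.7375 = 3.60 / 0.7375 ≈ 4.881.

Δx_1 = 4.881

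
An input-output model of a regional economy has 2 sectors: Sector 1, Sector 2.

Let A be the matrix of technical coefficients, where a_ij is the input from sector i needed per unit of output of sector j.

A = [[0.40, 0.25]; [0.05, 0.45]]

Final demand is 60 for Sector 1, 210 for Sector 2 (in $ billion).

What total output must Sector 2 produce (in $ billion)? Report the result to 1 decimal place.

x_2 = 406.3

I − A =
  [   0.60    -0.25]
  [  -0.05     0.55]
det(I−A) = (0.60)(0.55) − (-0.25)(-0.05) = 0.3175
adj(I−A) = [[0.55, 0.25], [0.05, 0.60]]
(I − A)⁻¹ = adj(I−A) / det(I−A) ≈
  [   1.7323     0.7874]
  [   0.1575     1.8898]
x = (I − A)⁻¹ d = adj(I−A)·d / det(I−A), with det(I−A) = 0.3175:
  x_1 = (0.55·60 + 0.25·210) / 0.3175 = 85.50 / 0.3175 ≈ 269.3
  x_2 = (0.05·60 + 0.60·210) / 0.3175 = 129.00 / 0.3175 ≈ 406.3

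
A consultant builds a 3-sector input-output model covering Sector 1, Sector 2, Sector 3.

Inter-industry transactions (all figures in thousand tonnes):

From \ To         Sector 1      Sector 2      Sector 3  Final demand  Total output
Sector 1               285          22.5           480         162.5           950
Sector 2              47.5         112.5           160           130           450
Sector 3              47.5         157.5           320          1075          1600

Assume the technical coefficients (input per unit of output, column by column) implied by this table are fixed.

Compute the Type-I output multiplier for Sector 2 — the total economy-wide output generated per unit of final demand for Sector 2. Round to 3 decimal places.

m_2 = 2.488

Technical coefficients a_ij = z_ij / X_j:
  a_11 = 285/950 = 0.30, a_21 = 47.5/950 = 0.05, a_31 = 47.5/950 = 0.05
  a_12 = 22.5/450 = 0.05, a_22 = 112.5/450 = 0.25, a_32 = 157.5/450 = 0.35
  a_13 = 480/1600 = 0.30, a_23 = 160/1600 = 0.10, a_33 = 320/1600 = 0.20
I − A =
  [   0.70    -0.05    -0.30]
  [  -0.05     0.75    -0.10]
  [  -0.05    -0.35     0.80]
Cofactors of I−A, C_ij = (−1)^(i+j)·(minor ij) (rows/columns in the sector order above):
  C_11 = (0.75)(0.80) − (-0.10)(-0.35) = 0.5650
  C_12 = −[(-0.05)(0.80) − (-0.10)(-0.05)] = 0.0450
  C_13 = (-0.05)(-0.35) − (0.75)(-0.05) = 0.0550
  C_21 = −[(-0.05)(0.80) − (-0.30)(-0.35)] = 0.1450
  C_22 = (0.70)(0.80) − (-0.30)(-0.05) = 0.5450
  C_23 = −[(0.70)(-0.35) − (-0.05)(-0.05)] = 0.2475
  C_31 = (-0.05)(-0.10) − (-0.30)(0.75) = 0.2300
  C_32 = −[(0.70)(-0.10) − (-0.30)(-0.05)] = 0.0850
  C_33 = (0.70)(0.75) − (-0.05)(-0.05) = 0.5225
det(I−A) = Σ_j (I−A)_1j·C_1j = (0.70)(0.5650) + (-0.05)(0.0450) + (-0.30)(0.0550) = 0.37675
adj(I−A) = Cᵀ =
  [ 0.5650   0.1450   0.2300]
  [ 0.0450   0.5450   0.0850]
  [ 0.0550   0.2475   0.5225]
(I − A)⁻¹ = adj(I−A) / det(I−A) ≈
  [   1.4997     0.3849     0.6105]
  [   0.1194     1.4466     0.2256]
  [   0.1460     0.6569     1.3869]
The output multiplier for sector j is the column-j sum of the Leontief inverse (I − A)⁻¹ = adj(I−A) / det(I−A).
Column 2 of adj(I−A): (0.1450, 0.5450, 0.2475); det(I−A) = 0.37675.
m_2 = (0.1450 + 0.5450 + 0.2475) / 0.37675 = 0.9375 / 0.37675 ≈ 2.488.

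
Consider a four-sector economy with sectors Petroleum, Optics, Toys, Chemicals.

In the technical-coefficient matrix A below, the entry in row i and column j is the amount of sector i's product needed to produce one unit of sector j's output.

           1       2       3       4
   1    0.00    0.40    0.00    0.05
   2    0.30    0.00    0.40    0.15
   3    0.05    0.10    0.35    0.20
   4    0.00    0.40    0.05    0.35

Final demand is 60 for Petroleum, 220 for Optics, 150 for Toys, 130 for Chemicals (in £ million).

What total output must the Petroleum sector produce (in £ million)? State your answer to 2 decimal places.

I − A =
  [   1.00    -0.40     0.00    -0.05]
  [  -0.30     1.00    -0.40    -0.15]
  [  -0.05    -0.10     0.65    -0.20]
  [   0.00    -0.40    -0.05     0.65]
Compute the cofactors C_ij = (−1)^(i+j)·(3×3 minor ij) of I−A; the adjugate is their transpose:
adj(I−A) = Cᵀ =
  [ 0.314750   0.178250   0.117500   0.101500]
  [ 0.137125   0.412375   0.268250   0.188250]
  [ 0.073000   0.159000   0.506000   0.198000]
  [ 0.090000   0.266000   0.204000   0.524000]
det(I−A) = Σ_j (I−A)_1j·C_1j = (1.00)(0.314750) + (-0.40)(0.137125) + (0.00)(0.073000) + (-0.05)(0.090000) = 0.2554
(I − A)⁻¹ = adj(I−A) / det(I−A) ≈
  [   1.2324     0.6979     0.4601     0.3974]
  [   0.5369     1.6146     1.0503     0.7371]
  [   0.2858     0.6226     1.9812     0.7753]
  [   0.3524     1.0415     0.7987     2.0517]
x = (I − A)⁻¹ d = adj(I−A)·d / det(I−A), with det(I−A) = 0.2554:
  x_1 = (0.314750·60 + 0.178250·220 + 0.117500·150 + 0.101500·130) / 0.2554 = 88.92 / 0.2554 ≈ 348.16
  x_2 = (0.137125·60 + 0.412375·220 + 0.268250·150 + 0.188250·130) / 0.2554 = 163.66 / 0.2554 ≈ 640.80
  x_3 = (0.073000·60 + 0.159000·220 + 0.506000·150 + 0.198000·130) / 0.2554 = 141.00 / 0.2554 ≈ 552.08
  x_4 = (0.090000·60 + 0.266000·220 + 0.204000·150 + 0.524000·130) / 0.2554 = 162.64 / 0.2554 ≈ 636.81

x_1 = 348.16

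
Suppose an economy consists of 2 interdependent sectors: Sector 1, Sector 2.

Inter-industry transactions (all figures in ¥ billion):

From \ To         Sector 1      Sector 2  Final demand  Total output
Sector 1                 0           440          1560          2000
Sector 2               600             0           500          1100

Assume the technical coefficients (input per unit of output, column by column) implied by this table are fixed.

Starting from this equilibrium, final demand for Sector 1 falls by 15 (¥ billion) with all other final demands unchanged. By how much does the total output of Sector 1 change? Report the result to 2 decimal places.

Technical coefficients a_ij = z_ij / X_j:
  a_11 = 0/2000 = 0.00, a_21 = 600/2000 = 0.30
  a_12 = 440/1100 = 0.40, a_22 = 0/1100 = 0.00
I − A =
  [   1.00    -0.40]
  [  -0.30     1.00]
det(I−A) = (1.00)(1.00) − (-0.40)(-0.30) = 0.8800
adj(I−A) = [[1.00, 0.40], [0.30, 1.00]]
(I − A)⁻¹ = adj(I−A) / det(I−A) ≈
  [   1.1364     0.4545]
  [   0.3409     1.1364]
Δx = (I − A)⁻¹ Δd with Δd having -15 in the Sector 1 component and 0 elsewhere.
So Δx_1 = L_11 · (-15), where L_11 = adj(I−A)_11 / det(I−A) = 1.00 / 0.8800.
Δx_1 = 1.00 × (-15) / 0.8800 = -15.00 / 0.8800 ≈ -17.05.

Δx_1 = -17.05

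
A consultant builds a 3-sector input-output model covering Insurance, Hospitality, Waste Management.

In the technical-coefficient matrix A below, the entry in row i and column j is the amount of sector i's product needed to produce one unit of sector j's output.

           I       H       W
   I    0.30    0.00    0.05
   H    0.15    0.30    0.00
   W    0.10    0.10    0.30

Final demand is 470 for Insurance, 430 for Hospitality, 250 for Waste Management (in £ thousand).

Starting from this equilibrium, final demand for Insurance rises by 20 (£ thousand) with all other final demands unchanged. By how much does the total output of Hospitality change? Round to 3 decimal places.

Δx_H = 6.199

I − A =
  [   0.70     0.00    -0.05]
  [  -0.15     0.70     0.00]
  [  -0.10    -0.10     0.70]
Cofactors of I−A, C_ij = (−1)^(i+j)·(minor ij) (rows/columns in the sector order above):
  C_11 = (0.70)(0.70) − (0.00)(-0.10) = 0.4900
  C_12 = −[(-0.15)(0.70) − (0.00)(-0.10)] = 0.1050
  C_13 = (-0.15)(-0.10) − (0.70)(-0.10) = 0.0850
  C_21 = −[(0.00)(0.70) − (-0.05)(-0.10)] = 0.0050
  C_22 = (0.70)(0.70) − (-0.05)(-0.10) = 0.4850
  C_23 = −[(0.70)(-0.10) − (0.00)(-0.10)] = 0.0700
  C_31 = (0.00)(0.00) − (-0.05)(0.70) = 0.0350
  C_32 = −[(0.70)(0.00) − (-0.05)(-0.15)] = 0.0075
  C_33 = (0.70)(0.70) − (0.00)(-0.15) = 0.4900
det(I−A) = Σ_j (I−A)_1j·C_1j = (0.70)(0.4900) + (0.00)(0.1050) + (-0.05)(0.0850) = 0.33875
adj(I−A) = Cᵀ =
  [ 0.4900   0.0050   0.0350]
  [ 0.1050   0.4850   0.0075]
  [ 0.0850   0.0700   0.4900]
(I − A)⁻¹ = adj(I−A) / det(I−A) ≈
  [   1.4465     0.0148     0.1033]
  [   0.3100     1.4317     0.0221]
  [   0.2509     0.2066     1.4465]
Δx = (I − A)⁻¹ Δd with Δd having +20 in the Insurance component and 0 elsewhere.
So Δx_H = L_HI · (+20), where L_HI = adj(I−A)_HI / det(I−A) = 0.1050 / 0.33875.
Δx_H = 0.1050 × (+20) / 0.33875 = 2.10 / 0.33875 ≈ 6.199.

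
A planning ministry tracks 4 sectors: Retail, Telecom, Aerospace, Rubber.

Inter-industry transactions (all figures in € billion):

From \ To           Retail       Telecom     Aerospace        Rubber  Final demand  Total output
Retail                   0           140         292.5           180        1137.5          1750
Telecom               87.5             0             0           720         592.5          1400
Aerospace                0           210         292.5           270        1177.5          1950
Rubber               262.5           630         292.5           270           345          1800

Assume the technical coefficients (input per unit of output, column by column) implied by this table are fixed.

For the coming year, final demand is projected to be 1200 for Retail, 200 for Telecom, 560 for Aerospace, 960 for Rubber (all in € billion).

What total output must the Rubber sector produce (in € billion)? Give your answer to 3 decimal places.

x_4 = 2302.023

Technical coefficients a_ij = z_ij / X_j:
  a_11 = 0/1750 = 0.00, a_21 = 87.5/1750 = 0.05, a_31 = 0/1750 = 0.00, a_41 = 262.5/1750 = 0.15
  a_12 = 140/1400 = 0.10, a_22 = 0/1400 = 0.00, a_32 = 210/1400 = 0.15, a_42 = 630/1400 = 0.45
  a_13 = 292.5/1950 = 0.15, a_23 = 0/1950 = 0.00, a_33 = 292.5/1950 = 0.15, a_43 = 292.5/1950 = 0.15
  a_14 = 180/1800 = 0.10, a_24 = 720/1800 = 0.40, a_34 = 270/1800 = 0.15, a_44 = 270/1800 = 0.15
I − A =
  [   1.00    -0.10    -0.15    -0.10]
  [  -0.05     1.00     0.00    -0.40]
  [   0.00    -0.15     0.85    -0.15]
  [  -0.15    -0.45    -0.15     0.85]
Compute the cofactors C_ij = (−1)^(i+j)·(3×3 minor ij) of I−A; the adjugate is their transpose:
adj(I−A) = Cᵀ =
  [ 0.538000   0.139750   0.121500   0.150500]
  [ 0.086000   0.683875   0.076125   0.345375]
  [ 0.041250   0.195000   0.642500   0.210000]
  [ 0.147750   0.421125   0.175125   0.844625]
det(I−A) = Σ_j (I−A)_1j·C_1j = (1.00)(0.538000) + (-0.10)(0.086000) + (-0.15)(0.041250) + (-0.10)(0.147750) = 0.5084375
(I − A)⁻¹ = adj(I−A) / det(I−A) ≈
  [   1.0581     0.2749     0.2390     0.2960]
  [   0.1691     1.3451     0.1497     0.6793]
  [   0.0811     0.3835     1.2637     0.4130]
  [   0.2906     0.8283     0.3444     1.6612]
x = (I − A)⁻¹ d = adj(I−A)·d / det(I−A), with det(I−A) = 0.5084375:
  x_1 = (0.538000·1200 + 0.139750·200 + 0.121500·560 + 0.150500·960) / 0.5084375 = 886.07 / 0.5084375 ≈ 1742.731
  x_2 = (0.086000·1200 + 0.683875·200 + 0.076125·560 + 0.345375·960) / 0.5084375 = 614.165 / 0.5084375 ≈ 1207.946
  x_3 = (0.041250·1200 + 0.195000·200 + 0.642500·560 + 0.210000·960) / 0.5084375 = 649.90 / 0.5084375 ≈ 1278.230
  x_4 = (0.147750·1200 + 0.421125·200 + 0.175125·560 + 0.844625·960) / 0.5084375 = 1170.435 / 0.5084375 ≈ 2302.023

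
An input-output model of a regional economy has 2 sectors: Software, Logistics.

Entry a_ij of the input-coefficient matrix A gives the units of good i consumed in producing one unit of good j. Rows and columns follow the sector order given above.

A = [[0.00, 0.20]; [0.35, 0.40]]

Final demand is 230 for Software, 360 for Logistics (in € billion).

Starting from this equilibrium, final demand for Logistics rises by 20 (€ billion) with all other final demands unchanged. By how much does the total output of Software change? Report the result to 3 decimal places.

Δx_1 = 7.547

I − A =
  [   1.00    -0.20]
  [  -0.35     0.60]
det(I−A) = (1.00)(0.60) − (-0.20)(-0.35) = 0.5300
adj(I−A) = [[0.60, 0.20], [0.35, 1.00]]
(I − A)⁻¹ = adj(I−A) / det(I−A) ≈
  [   1.1321     0.3774]
  [   0.6604     1.8868]
Δx = (I − A)⁻¹ Δd with Δd having +20 in the Logistics component and 0 elsewhere.
So Δx_1 = L_12 · (+20), where L_12 = adj(I−A)_12 / det(I−A) = 0.20 / 0.5300.
Δx_1 = 0.20 × (+20) / 0.5300 = 4.00 / 0.5300 ≈ 7.547.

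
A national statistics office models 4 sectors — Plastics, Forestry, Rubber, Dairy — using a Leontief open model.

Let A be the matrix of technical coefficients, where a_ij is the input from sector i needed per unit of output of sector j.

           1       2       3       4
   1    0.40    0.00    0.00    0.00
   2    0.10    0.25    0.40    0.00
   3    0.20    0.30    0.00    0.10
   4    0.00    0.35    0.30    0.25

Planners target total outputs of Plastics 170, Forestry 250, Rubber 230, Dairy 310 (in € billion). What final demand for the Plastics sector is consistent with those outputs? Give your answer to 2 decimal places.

d_1 = 102.00

I − A =
  [   0.60     0.00     0.00     0.00]
  [  -0.10     0.75    -0.40     0.00]
  [  -0.20    -0.30     1.00    -0.10]
  [   0.00    -0.35    -0.30     0.75]
d = (I − A) x:
  d_1 = (+0.60)·170 + (+0.00)·250 + (+0.00)·230 + (+0.00)·310 = 102.00
  d_2 = (-0.10)·170 + (+0.75)·250 + (-0.40)·230 + (+0.00)·310 = 78.50
  d_3 = (-0.20)·170 + (-0.30)·250 + (+1.00)·230 + (-0.10)·310 = 90.00
  d_4 = (+0.00)·170 + (-0.35)·250 + (-0.30)·230 + (+0.75)·310 = 76.00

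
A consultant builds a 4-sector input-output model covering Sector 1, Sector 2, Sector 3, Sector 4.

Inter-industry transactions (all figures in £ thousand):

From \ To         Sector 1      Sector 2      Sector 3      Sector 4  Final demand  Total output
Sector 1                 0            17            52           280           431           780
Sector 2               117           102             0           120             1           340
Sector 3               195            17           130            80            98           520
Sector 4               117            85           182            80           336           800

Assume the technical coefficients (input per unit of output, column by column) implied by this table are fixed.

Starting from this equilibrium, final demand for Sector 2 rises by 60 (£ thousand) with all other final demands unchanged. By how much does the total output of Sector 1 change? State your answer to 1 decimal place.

Technical coefficients a_ij = z_ij / X_j:
  a_11 = 0/780 = 0.00, a_21 = 117/780 = 0.15, a_31 = 195/780 = 0.25, a_41 = 117/780 = 0.15
  a_12 = 17/340 = 0.05, a_22 = 102/340 = 0.30, a_32 = 17/340 = 0.05, a_42 = 85/340 = 0.25
  a_13 = 52/520 = 0.10, a_23 = 0/520 = 0.00, a_33 = 130/520 = 0.25, a_43 = 182/520 = 0.35
  a_14 = 280/800 = 0.35, a_24 = 120/800 = 0.15, a_34 = 80/800 = 0.10, a_44 = 80/800 = 0.10
I − A =
  [   1.00    -0.05    -0.10    -0.35]
  [  -0.15     0.70     0.00    -0.15]
  [  -0.25    -0.05     0.75    -0.10]
  [  -0.15    -0.25    -0.35     0.90]
Compute the cofactors C_ij = (−1)^(i+j)·(3×3 minor ij) of I−A; the adjugate is their transpose:
adj(I−A) = Cᵀ =
  [ 0.417250   0.110750   0.147625   0.197125]
  [ 0.126000   0.546000   0.086625   0.149625]
  [ 0.170250   0.101250   0.534750   0.142500]
  [ 0.170750   0.209500   0.256625   0.501125]
det(I−A) = Σ_j (I−A)_1j·C_1j = (1.00)(0.417250) + (-0.05)(0.126000) + (-0.10)(0.170250) + (-0.35)(0.170750) = 0.3341625
(I − A)⁻¹ = adj(I−A) / det(I−A) ≈
  [   1.2486     0.3314     0.4418     0.5899]
  [   0.3771     1.6339     0.2592     0.4478]
  [   0.5095     0.3030     1.6003     0.4264]
  [   0.5110     0.6269     0.7680     1.4996]
Δx = (I − A)⁻¹ Δd with Δd having +60 in the Sector 2 component and 0 elsewhere.
So Δx_1 = L_12 · (+60), where L_12 = adj(I−A)_12 / det(I−A) = 0.110750 / 0.3341625.
Δx_1 = 0.110750 × (+60) / 0.3341625 = 6.645 / 0.3341625 ≈ 19.9.

Δx_1 = 19.9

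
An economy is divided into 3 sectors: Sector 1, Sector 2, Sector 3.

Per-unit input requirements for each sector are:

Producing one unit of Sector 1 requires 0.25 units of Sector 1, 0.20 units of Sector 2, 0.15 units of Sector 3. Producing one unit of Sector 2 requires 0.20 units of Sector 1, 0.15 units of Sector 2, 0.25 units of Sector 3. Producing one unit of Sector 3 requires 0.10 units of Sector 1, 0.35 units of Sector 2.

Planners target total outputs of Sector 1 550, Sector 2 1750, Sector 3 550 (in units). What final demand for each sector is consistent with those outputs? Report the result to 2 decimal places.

I − A =
  [   0.75    -0.20    -0.10]
  [  -0.20     0.85    -0.35]
  [  -0.15    -0.25     1.00]
d = (I − A) x:
  d_1 = (+0.75)·550 + (-0.20)·1750 + (-0.10)·550 = 7.50
  d_2 = (-0.20)·550 + (+0.85)·1750 + (-0.35)·550 = 1185.00
  d_3 = (-0.15)·550 + (-0.25)·1750 + (+1.00)·550 = 30.00

d_1 = 7.50, d_2 = 1185.00, d_3 = 30.00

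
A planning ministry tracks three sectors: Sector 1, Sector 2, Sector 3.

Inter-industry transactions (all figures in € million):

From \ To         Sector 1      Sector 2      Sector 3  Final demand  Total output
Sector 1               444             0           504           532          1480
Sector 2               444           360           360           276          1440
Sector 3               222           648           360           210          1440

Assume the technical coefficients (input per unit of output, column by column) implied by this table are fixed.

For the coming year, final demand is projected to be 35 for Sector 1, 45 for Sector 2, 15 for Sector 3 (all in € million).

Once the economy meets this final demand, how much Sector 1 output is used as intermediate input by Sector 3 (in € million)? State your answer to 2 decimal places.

z_13 = 47.07

Technical coefficients a_ij = z_ij / X_j:
  a_11 = 444/1480 = 0.30, a_21 = 444/1480 = 0.30, a_31 = 222/1480 = 0.15
  a_12 = 0/1440 = 0.00, a_22 = 360/1440 = 0.25, a_32 = 648/1440 = 0.45
  a_13 = 504/1440 = 0.35, a_23 = 360/1440 = 0.25, a_33 = 360/1440 = 0.25
I − A =
  [   0.70     0.00    -0.35]
  [  -0.30     0.75    -0.25]
  [  -0.15    -0.45     0.75]
Cofactors of I−A, C_ij = (−1)^(i+j)·(minor ij) (rows/columns in the sector order above):
  C_11 = (0.75)(0.75) − (-0.25)(-0.45) = 0.4500
  C_12 = −[(-0.30)(0.75) − (-0.25)(-0.15)] = 0.2625
  C_13 = (-0.30)(-0.45) − (0.75)(-0.15) = 0.2475
  C_21 = −[(0.00)(0.75) − (-0.35)(-0.45)] = 0.1575
  C_22 = (0.70)(0.75) − (-0.35)(-0.15) = 0.4725
  C_23 = −[(0.70)(-0.45) − (0.00)(-0.15)] = 0.3150
  C_31 = (0.00)(-0.25) − (-0.35)(0.75) = 0.2625
  C_32 = −[(0.70)(-0.25) − (-0.35)(-0.30)] = 0.2800
  C_33 = (0.70)(0.75) − (0.00)(-0.30) = 0.5250
det(I−A) = Σ_j (I−A)_1j·C_1j = (0.70)(0.4500) + (0.00)(0.2625) + (-0.35)(0.2475) = 0.228375
adj(I−A) = Cᵀ =
  [ 0.4500   0.1575   0.2625]
  [ 0.2625   0.4725   0.2800]
  [ 0.2475   0.3150   0.5250]
(I − A)⁻¹ = adj(I−A) / det(I−A) ≈
  [   1.9704     0.6897     1.1494]
  [   1.1494     2.0690     1.2261]
  [   1.0837     1.3793     2.2989]
First solve x = (I − A)⁻¹ d = adj(I−A)·d / det(I−A); in particular x_3 = (0.2475·35 + 0.3150·45 + 0.5250·15) / 0.228375 = 30.7125 / 0.228375 ≈ 134.4828.
Intermediate flow from 1 to 3: z_13 = a_13 · x_3 = 0.35 × 30.7125 / 0.228375 = 10.749375 / 0.228375 ≈ 47.07.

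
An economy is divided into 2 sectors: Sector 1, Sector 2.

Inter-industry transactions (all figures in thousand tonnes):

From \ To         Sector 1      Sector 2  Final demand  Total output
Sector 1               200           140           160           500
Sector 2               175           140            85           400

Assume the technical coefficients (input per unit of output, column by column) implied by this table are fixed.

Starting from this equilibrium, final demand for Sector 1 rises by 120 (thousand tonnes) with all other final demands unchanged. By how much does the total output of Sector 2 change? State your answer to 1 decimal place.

Technical coefficients a_ij = z_ij / X_j:
  a_11 = 200/500 = 0.40, a_21 = 175/500 = 0.35
  a_12 = 140/400 = 0.35, a_22 = 140/400 = 0.35
I − A =
  [   0.60    -0.35]
  [  -0.35     0.65]
det(I−A) = (0.60)(0.65) − (-0.35)(-0.35) = 0.2675
adj(I−A) = [[0.65, 0.35], [0.35, 0.60]]
(I − A)⁻¹ = adj(I−A) / det(I−A) ≈
  [   2.4299     1.3084]
  [   1.3084     2.2430]
Δx = (I − A)⁻¹ Δd with Δd having +120 in the Sector 1 component and 0 elsewhere.
So Δx_2 = L_21 · (+120), where L_21 = adj(I−A)_21 / det(I−A) = 0.35 / 0.2675.
Δx_2 = 0.35 × (+120) / 0.2675 = 42.00 / 0.2675 ≈ 157.0.

Δx_2 = 157.0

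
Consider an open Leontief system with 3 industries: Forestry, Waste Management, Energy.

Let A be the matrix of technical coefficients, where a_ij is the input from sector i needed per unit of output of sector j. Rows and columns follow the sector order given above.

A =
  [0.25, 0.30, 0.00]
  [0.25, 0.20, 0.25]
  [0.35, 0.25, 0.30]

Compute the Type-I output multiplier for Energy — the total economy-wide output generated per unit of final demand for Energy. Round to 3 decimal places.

m_3 = 2.675

I − A =
  [   0.75    -0.30     0.00]
  [  -0.25     0.80    -0.25]
  [  -0.35    -0.25     0.70]
Cofactors of I−A, C_ij = (−1)^(i+j)·(minor ij) (rows/columns in the sector order above):
  C_11 = (0.80)(0.70) − (-0.25)(-0.25) = 0.4975
  C_12 = −[(-0.25)(0.70) − (-0.25)(-0.35)] = 0.2625
  C_13 = (-0.25)(-0.25) − (0.80)(-0.35) = 0.3425
  C_21 = −[(-0.30)(0.70) − (0.00)(-0.25)] = 0.2100
  C_22 = (0.75)(0.70) − (0.00)(-0.35) = 0.5250
  C_23 = −[(0.75)(-0.25) − (-0.30)(-0.35)] = 0.2925
  C_31 = (-0.30)(-0.25) − (0.00)(0.80) = 0.0750
  C_32 = −[(0.75)(-0.25) − (0.00)(-0.25)] = 0.1875
  C_33 = (0.75)(0.80) − (-0.30)(-0.25) = 0.5250
det(I−A) = Σ_j (I−A)_1j·C_1j = (0.75)(0.4975) + (-0.30)(0.2625) + (0.00)(0.3425) = 0.294375
adj(I−A) = Cᵀ =
  [ 0.4975   0.2100   0.0750]
  [ 0.2625   0.5250   0.1875]
  [ 0.3425   0.2925   0.5250]
(I − A)⁻¹ = adj(I−A) / det(I−A) ≈
  [   1.6900     0.7134     0.2548]
  [   0.8917     1.7834     0.6369]
  [   1.1635     0.9936     1.7834]
The output multiplier for sector j is the column-j sum of the Leontief inverse (I − A)⁻¹ = adj(I−A) / det(I−A).
Column 3 of adj(I−A): (0.0750, 0.1875, 0.5250); det(I−A) = 0.294375.
m_3 = (0.0750 + 0.1875 + 0.5250) / 0.294375 = 0.7875 / 0.294375 ≈ 2.675.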